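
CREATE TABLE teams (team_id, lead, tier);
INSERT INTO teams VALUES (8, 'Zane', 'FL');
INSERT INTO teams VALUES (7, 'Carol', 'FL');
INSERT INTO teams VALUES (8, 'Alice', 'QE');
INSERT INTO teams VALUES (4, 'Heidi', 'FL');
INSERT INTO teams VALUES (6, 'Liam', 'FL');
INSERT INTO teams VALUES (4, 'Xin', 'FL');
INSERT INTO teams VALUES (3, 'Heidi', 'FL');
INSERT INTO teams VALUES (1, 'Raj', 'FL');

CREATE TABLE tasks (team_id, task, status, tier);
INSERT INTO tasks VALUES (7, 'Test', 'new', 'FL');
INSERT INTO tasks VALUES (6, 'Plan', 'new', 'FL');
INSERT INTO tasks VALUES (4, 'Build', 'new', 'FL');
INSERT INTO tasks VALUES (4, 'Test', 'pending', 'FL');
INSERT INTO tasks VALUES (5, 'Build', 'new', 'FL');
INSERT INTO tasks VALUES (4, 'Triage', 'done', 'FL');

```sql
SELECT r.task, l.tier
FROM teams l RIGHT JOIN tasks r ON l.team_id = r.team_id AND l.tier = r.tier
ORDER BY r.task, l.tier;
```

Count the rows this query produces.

RIGHT JOIN keeps every row from `tasks`; unmatched rows get NULL for `teams`'s columns.
Matching on l.team_id = r.team_id AND l.tier = r.tier.
- team_id=8, tier=FL: no matching r row.
- team_id=7, tier=FL: 1 matching r row(s), so 1 row(s) emitted.
- team_id=8, tier=QE: no matching r row.
- team_id=4, tier=FL: 3 matching r row(s), so 3 row(s) emitted.
- team_id=6, tier=FL: 1 matching r row(s), so 1 row(s) emitted.
- team_id=4, tier=FL: 3 matching r row(s), so 3 row(s) emitted.
- team_id=3, tier=FL: no matching r row.
- team_id=1, tier=FL: no matching r row.
- 1 row(s) from r found no l partner → padded with NULL.
Total: 8 matched + 1 padded = 9 rows.

9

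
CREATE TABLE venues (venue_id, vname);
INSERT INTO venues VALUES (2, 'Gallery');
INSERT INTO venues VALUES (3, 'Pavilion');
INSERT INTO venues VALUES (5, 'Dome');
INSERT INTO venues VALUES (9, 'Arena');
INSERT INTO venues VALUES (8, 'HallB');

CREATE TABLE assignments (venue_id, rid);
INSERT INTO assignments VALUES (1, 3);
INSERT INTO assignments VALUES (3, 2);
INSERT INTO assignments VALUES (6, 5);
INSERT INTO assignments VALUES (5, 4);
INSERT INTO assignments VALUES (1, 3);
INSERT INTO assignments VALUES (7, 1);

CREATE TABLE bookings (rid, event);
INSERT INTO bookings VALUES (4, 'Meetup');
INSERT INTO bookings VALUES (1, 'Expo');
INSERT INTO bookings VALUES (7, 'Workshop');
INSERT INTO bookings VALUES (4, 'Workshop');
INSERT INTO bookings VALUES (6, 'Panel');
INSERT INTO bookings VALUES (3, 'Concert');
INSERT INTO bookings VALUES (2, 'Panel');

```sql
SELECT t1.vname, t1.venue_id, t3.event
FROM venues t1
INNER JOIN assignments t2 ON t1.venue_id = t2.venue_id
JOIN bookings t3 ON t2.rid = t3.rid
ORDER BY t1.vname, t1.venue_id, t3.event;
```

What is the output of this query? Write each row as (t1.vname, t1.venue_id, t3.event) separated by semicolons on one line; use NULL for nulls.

(Dome, 5, Meetup); (Dome, 5, Workshop); (Pavilion, 3, Panel)

Step 1 — t1 INNER JOIN t2 on venue_id → 2 row(s).
Then INNER JOIN `bookings t3` on rid: keep only rows whose t2.rid appears in t3.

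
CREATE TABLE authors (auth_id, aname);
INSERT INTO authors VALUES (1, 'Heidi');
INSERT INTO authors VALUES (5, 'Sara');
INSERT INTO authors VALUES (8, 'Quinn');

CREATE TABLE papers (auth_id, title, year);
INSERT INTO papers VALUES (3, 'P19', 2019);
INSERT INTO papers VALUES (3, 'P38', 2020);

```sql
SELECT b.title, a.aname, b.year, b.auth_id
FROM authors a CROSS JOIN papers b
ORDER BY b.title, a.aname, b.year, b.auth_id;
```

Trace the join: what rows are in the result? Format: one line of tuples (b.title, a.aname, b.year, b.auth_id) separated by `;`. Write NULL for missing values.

(P19, Heidi, 2019, 3); (P19, Quinn, 2019, 3); (P19, Sara, 2019, 3); (P38, Heidi, 2020, 3); (P38, Quinn, 2020, 3); (P38, Sara, 2020, 3)

CROSS JOIN pairs every row of `authors` with every row of `papers`: 3 × 2 = 6 rows.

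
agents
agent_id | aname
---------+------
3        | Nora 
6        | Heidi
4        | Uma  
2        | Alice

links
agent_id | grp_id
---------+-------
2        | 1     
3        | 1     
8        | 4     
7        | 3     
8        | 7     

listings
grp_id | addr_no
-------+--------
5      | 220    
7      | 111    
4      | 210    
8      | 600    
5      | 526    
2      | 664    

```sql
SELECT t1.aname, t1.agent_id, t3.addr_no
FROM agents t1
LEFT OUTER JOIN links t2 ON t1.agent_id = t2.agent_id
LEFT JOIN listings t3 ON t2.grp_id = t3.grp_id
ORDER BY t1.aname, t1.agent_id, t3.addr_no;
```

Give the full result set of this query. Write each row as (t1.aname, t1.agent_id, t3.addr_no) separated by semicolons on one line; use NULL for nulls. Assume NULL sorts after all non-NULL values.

(Alice, 2, NULL); (Heidi, 6, NULL); (Nora, 3, NULL); (Uma, 4, NULL)

Evaluate left to right. First `agents t1 LEFT JOIN links t2` on agent_id: 4 row(s).
Then LEFT JOIN `listings t3` on grp_id: each of those 4 rows is kept; rows whose t2.grp_id has no match in t3 get NULL for t3's columns.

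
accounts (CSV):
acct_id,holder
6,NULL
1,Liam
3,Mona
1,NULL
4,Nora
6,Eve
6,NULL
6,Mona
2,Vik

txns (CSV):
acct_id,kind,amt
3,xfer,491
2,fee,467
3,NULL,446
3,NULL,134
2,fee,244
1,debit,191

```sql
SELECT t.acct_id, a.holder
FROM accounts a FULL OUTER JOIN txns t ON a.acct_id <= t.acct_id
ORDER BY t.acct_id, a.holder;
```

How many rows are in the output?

25

FULL OUTER JOIN keeps every row from both sides; unmatched rows get NULL for the other side's columns.
Matching on a.acct_id <= t.acct_id.
- acct_id=6: no t row matches, row kept with t columns NULL.
- acct_id=1: 6 matching t row(s), so 6 row(s) emitted.
- acct_id=3: 3 matching t row(s), so 3 row(s) emitted.
- acct_id=1: 6 matching t row(s), so 6 row(s) emitted.
- acct_id=4: no t row matches, row kept with t columns NULL.
- acct_id=6: no t row matches, row kept with t columns NULL.
- acct_id=6: no t row matches, row kept with t columns NULL.
- acct_id=6: no t row matches, row kept with t columns NULL.
- acct_id=2: 5 matching t row(s), so 5 row(s) emitted.
Total: 20 matched + 5 padded = 25 rows.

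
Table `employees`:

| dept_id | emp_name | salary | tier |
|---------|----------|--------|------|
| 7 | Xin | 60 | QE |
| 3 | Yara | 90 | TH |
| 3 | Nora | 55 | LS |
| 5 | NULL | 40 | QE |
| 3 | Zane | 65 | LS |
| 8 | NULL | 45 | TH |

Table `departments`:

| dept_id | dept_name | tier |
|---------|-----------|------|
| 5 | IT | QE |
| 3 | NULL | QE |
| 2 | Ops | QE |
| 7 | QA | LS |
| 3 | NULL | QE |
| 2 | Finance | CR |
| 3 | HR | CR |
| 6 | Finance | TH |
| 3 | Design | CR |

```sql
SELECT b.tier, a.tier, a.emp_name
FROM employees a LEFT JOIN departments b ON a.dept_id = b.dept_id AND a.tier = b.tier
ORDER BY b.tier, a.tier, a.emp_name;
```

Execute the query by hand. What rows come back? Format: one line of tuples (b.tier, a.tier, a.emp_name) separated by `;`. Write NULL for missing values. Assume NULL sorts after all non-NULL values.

(QE, QE, NULL); (NULL, LS, Nora); (NULL, LS, Zane); (NULL, QE, Xin); (NULL, TH, Yara); (NULL, TH, NULL)

LEFT JOIN keeps every row from `employees`; unmatched rows get NULL for `departments`'s columns.
Matching on a.dept_id = b.dept_id AND a.tier = b.tier.
- a row (dept_id=7, tier=QE): no match → kept, b columns NULL.
- a row (dept_id=3, tier=TH): no match → kept, b columns NULL.
- a row (dept_id=3, tier=LS): no match → kept, b columns NULL.
- a row (dept_id=5, tier=QE): matches 1 b row(s) → 1 output row(s).
- a row (dept_id=3, tier=LS): no match → kept, b columns NULL.
- a row (dept_id=8, tier=TH): no match → kept, b columns NULL.
After projecting and ordering:
b.tier | a.tier | a.emp_name
QE | QE | NULL
NULL | LS | Nora
NULL | LS | Zane
NULL | QE | Xin
NULL | TH | Yara
NULL | TH | NULL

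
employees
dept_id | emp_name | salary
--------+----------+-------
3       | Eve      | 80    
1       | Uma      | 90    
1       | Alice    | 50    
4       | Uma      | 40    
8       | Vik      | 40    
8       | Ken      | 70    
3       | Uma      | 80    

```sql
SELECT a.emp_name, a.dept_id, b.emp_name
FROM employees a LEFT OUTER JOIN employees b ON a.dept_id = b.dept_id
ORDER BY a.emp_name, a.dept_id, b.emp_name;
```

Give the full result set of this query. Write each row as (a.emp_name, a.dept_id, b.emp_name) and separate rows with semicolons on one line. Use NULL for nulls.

LEFT JOIN keeps every row from `employees a`; unmatched rows get NULL for `employees b`'s columns.
Matching on a.dept_id = b.dept_id.
- dept_id=3: 2 matching b row(s), so 2 row(s) emitted.
- dept_id=1: 2 matching b row(s), so 2 row(s) emitted.
- dept_id=1: 2 matching b row(s), so 2 row(s) emitted.
- dept_id=4: 1 matching b row(s), so 1 row(s) emitted.
- dept_id=8: 2 matching b row(s), so 2 row(s) emitted.
- dept_id=8: 2 matching b row(s), so 2 row(s) emitted.
- dept_id=3: 2 matching b row(s), so 2 row(s) emitted.

(Alice, 1, Alice); (Alice, 1, Uma); (Eve, 3, Eve); (Eve, 3, Uma); (Ken, 8, Ken); (Ken, 8, Vik); (Uma, 1, Alice); (Uma, 1, Uma); (Uma, 3, Eve); (Uma, 3, Uma); (Uma, 4, Uma); (Vik, 8, Ken); (Vik, 8, Vik)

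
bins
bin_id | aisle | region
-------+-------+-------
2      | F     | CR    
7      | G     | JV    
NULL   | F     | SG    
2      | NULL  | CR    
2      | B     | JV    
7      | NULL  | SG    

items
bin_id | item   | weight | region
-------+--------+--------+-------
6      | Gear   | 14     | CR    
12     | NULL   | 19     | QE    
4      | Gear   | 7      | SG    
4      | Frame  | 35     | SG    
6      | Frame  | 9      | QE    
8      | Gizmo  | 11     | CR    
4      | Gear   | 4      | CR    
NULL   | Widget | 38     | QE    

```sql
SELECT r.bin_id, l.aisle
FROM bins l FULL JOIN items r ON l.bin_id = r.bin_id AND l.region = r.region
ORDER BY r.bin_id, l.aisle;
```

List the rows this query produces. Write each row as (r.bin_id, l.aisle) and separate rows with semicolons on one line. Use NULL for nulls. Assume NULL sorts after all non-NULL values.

(4, NULL); (4, NULL); (4, NULL); (6, NULL); (6, NULL); (8, NULL); (12, NULL); (NULL, B); (NULL, F); (NULL, F); (NULL, G); (NULL, NULL); (NULL, NULL); (NULL, NULL)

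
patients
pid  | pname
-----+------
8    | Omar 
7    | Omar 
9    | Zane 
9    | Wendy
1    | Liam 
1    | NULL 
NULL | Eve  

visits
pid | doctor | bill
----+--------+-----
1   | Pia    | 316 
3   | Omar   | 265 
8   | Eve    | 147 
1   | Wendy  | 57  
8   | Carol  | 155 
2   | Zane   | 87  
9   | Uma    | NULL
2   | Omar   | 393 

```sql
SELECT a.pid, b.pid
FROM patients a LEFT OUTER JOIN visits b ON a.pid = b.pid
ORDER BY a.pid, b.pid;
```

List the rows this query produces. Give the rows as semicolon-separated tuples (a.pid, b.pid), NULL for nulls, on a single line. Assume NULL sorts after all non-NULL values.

(1, 1); (1, 1); (1, 1); (1, 1); (7, NULL); (8, 8); (8, 8); (9, 9); (9, 9); (NULL, NULL)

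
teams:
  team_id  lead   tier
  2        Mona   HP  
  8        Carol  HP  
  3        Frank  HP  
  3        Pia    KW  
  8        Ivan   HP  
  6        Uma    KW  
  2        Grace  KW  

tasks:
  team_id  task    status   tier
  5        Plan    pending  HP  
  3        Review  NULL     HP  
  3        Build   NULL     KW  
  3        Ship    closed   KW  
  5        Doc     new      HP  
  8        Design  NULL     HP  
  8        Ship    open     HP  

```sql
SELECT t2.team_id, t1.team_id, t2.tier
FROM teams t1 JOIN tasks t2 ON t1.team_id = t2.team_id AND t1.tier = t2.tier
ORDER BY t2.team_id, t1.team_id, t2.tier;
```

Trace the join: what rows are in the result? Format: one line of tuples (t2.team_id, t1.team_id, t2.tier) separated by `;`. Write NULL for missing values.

INNER JOIN keeps only pairs where the ON condition holds.
Matching on t1.team_id = t2.team_id AND t1.tier = t2.tier.
Matched pairs: 7.

(3, 3, HP); (3, 3, KW); (3, 3, KW); (8, 8, HP); (8, 8, HP); (8, 8, HP); (8, 8, HP)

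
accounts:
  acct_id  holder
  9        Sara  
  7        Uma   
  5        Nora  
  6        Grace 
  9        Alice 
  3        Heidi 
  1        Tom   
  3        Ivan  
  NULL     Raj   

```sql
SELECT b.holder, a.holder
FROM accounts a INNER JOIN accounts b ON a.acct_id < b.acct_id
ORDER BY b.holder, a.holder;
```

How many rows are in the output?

INNER JOIN keeps only pairs where the ON condition holds.
Matching on a.acct_id < b.acct_id. A NULL in a compared column never satisfies the condition.
- a[0] acct_id=9 → no match; dropped.
- a[1] acct_id=7 → 2 match(es) in b → 2 row(s).
- a[2] acct_id=5 → 4 match(es) in b → 4 row(s).
- a[3] acct_id=6 → 3 match(es) in b → 3 row(s).
- a[4] acct_id=9 → no match; dropped.
- a[5] acct_id=3 → 5 match(es) in b → 5 row(s).
- a[6] acct_id=1 → 7 match(es) in b → 7 row(s).
- a[7] acct_id=3 → 5 match(es) in b → 5 row(s).
- a[8] acct_id=NULL → no match; dropped.
Total: 26 rows.

26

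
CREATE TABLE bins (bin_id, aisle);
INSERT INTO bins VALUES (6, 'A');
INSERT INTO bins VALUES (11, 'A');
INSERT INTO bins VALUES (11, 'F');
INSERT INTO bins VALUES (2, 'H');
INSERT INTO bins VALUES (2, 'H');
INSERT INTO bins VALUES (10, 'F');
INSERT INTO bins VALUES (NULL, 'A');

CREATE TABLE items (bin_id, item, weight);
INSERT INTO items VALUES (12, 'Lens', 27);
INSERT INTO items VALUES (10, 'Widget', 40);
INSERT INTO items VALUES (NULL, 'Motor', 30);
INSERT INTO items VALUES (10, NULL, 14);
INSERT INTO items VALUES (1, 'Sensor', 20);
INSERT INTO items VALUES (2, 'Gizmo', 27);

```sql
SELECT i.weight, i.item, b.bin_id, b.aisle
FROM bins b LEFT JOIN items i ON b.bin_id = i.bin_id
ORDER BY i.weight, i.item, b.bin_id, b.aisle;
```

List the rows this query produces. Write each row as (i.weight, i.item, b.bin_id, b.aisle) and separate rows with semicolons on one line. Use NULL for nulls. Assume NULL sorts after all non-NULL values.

LEFT JOIN keeps every row from `bins`; unmatched rows get NULL for `items`'s columns.
Matching on b.bin_id = i.bin_id. A NULL in a compared column never satisfies the condition.
- b row (bin_id=6): no match → kept, i columns NULL.
- b row (bin_id=11): no match → kept, i columns NULL.
- b row (bin_id=11): no match → kept, i columns NULL.
- b row (bin_id=2): matches 1 i row(s) → 1 output row(s).
- b row (bin_id=2): matches 1 i row(s) → 1 output row(s).
- b row (bin_id=10): matches 2 i row(s) → 2 output row(s).
- b row (bin_id=NULL): no match → kept, i columns NULL.
After projecting and ordering:
i.weight | i.item | b.bin_id | b.aisle
14 | NULL | 10 | F
27 | Gizmo | 2 | H
27 | Gizmo | 2 | H
40 | Widget | 10 | F
NULL | NULL | 6 | A
NULL | NULL | 11 | A
NULL | NULL | 11 | F
NULL | NULL | NULL | A

(14, NULL, 10, F); (27, Gizmo, 2, H); (27, Gizmo, 2, H); (40, Widget, 10, F); (NULL, NULL, 6, A); (NULL, NULL, 11, A); (NULL, NULL, 11, F); (NULL, NULL, NULL, A)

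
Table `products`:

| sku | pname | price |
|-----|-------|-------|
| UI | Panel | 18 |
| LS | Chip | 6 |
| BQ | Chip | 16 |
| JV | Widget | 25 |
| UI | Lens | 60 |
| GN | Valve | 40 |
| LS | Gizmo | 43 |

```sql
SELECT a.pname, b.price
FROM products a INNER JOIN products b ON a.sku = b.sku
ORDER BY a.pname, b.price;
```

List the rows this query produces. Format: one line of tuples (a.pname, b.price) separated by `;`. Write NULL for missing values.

INNER JOIN keeps only pairs where the ON condition holds.
Matching on a.sku = b.sku.
Matched pairs: 11.

(Chip, 6); (Chip, 16); (Chip, 43); (Gizmo, 6); (Gizmo, 43); (Lens, 18); (Lens, 60); (Panel, 18); (Panel, 60); (Valve, 40); (Widget, 25)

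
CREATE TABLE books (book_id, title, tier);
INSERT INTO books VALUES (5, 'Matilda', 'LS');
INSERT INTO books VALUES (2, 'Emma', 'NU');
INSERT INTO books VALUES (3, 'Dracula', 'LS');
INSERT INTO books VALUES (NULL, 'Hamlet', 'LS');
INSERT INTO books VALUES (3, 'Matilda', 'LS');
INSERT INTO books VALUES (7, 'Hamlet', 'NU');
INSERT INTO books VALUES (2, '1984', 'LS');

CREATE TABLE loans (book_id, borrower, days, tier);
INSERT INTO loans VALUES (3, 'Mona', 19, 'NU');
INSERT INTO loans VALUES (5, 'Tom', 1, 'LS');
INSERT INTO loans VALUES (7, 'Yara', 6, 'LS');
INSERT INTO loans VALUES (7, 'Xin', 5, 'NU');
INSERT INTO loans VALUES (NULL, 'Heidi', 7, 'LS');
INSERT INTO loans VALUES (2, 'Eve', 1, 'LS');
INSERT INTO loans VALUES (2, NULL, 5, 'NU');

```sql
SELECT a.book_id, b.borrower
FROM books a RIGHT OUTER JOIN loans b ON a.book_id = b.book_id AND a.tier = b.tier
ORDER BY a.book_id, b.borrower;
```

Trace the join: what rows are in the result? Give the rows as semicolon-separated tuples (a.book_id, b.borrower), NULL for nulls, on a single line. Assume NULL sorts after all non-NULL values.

RIGHT JOIN keeps every row from `loans`; unmatched rows get NULL for `books`'s columns.
Matching on a.book_id = b.book_id AND a.tier = b.tier. A NULL in a compared column never satisfies the condition.
Matched pairs: 4; unmatched b rows kept: 3.

(2, Eve); (2, NULL); (5, Tom); (7, Xin); (NULL, Heidi); (NULL, Mona); (NULL, Yara)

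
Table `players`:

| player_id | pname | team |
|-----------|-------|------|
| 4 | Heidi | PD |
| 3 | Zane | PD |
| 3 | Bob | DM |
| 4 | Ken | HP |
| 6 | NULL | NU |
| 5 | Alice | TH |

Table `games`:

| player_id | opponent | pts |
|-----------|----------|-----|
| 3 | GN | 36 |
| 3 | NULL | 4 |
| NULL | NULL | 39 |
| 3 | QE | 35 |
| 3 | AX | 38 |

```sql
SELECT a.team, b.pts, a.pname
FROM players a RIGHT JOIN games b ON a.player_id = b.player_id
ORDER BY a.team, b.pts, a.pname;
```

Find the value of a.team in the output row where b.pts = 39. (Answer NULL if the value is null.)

RIGHT JOIN keeps every row from `games`; unmatched rows get NULL for `players`'s columns.
Matching on a.player_id = b.player_id. A NULL in a compared column never satisfies the condition.
- a (player_id=4) has no partner in b.
- a (player_id=3) pairs with 4 row(s) of b.
- a (player_id=3) pairs with 4 row(s) of b.
- a (player_id=4) has no partner in b.
- a (player_id=6) has no partner in b.
- a (player_id=5) has no partner in b.
- plus 1 unmatched b row(s), each kept with NULL a columns.

NULL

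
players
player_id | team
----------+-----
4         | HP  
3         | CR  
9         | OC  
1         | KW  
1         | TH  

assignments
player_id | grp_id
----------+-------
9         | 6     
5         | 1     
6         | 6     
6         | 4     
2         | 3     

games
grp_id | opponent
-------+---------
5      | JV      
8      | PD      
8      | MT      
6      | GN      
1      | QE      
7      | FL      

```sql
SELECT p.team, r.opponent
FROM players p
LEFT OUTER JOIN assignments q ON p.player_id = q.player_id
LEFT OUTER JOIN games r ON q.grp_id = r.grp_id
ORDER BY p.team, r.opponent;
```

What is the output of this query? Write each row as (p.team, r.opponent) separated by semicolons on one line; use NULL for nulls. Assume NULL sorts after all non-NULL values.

Joins associate left-to-right: players LEFT JOIN assignments on player_id gives 5 intermediate row(s).
Then LEFT JOIN `games r` on grp_id: each of those 5 rows is kept; rows whose q.grp_id has no match in r get NULL for r's columns.

(CR, NULL); (HP, NULL); (KW, NULL); (OC, GN); (TH, NULL)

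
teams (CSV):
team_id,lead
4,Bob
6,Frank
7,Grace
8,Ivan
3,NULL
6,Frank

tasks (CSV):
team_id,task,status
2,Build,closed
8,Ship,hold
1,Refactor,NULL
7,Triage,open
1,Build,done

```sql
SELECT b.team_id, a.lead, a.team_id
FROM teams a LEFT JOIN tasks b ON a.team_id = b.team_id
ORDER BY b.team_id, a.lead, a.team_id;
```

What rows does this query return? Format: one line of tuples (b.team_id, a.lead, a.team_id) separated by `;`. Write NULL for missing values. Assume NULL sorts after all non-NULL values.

(7, Grace, 7); (8, Ivan, 8); (NULL, Bob, 4); (NULL, Frank, 6); (NULL, Frank, 6); (NULL, NULL, 3)

LEFT JOIN keeps every row from `teams`; unmatched rows get NULL for `tasks`'s columns.
Matching on a.team_id = b.team_id.
- a (team_id=4) has no partner → padded with NULL.
- a (team_id=6) has no partner → padded with NULL.
- a (team_id=7) pairs with 1 row(s) of b.
- a (team_id=8) pairs with 1 row(s) of b.
- a (team_id=3) has no partner → padded with NULL.
- a (team_id=6) has no partner → padded with NULL.
After projecting and ordering:
b.team_id | a.lead | a.team_id
7 | Grace | 7
8 | Ivan | 8
NULL | Bob | 4
NULL | Frank | 6
NULL | Frank | 6
NULL | NULL | 3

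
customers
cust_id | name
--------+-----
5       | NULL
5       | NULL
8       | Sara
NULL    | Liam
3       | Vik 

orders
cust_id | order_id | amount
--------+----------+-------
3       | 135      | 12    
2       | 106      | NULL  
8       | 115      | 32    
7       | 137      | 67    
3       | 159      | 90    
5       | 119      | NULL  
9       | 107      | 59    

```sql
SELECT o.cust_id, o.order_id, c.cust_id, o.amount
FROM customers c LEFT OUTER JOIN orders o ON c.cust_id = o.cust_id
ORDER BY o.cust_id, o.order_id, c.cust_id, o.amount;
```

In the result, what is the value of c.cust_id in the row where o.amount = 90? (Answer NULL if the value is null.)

LEFT JOIN keeps every row from `customers`; unmatched rows get NULL for `orders`'s columns.
Matching on c.cust_id = o.cust_id. A NULL in a compared column never satisfies the condition.
- cust_id=5: 1 matching o row(s), so 1 row(s) emitted.
- cust_id=5: 1 matching o row(s), so 1 row(s) emitted.
- cust_id=8: 1 matching o row(s), so 1 row(s) emitted.
- cust_id=NULL: no o row matches, row kept with o columns NULL.
- cust_id=3: 2 matching o row(s), so 2 row(s) emitted.

3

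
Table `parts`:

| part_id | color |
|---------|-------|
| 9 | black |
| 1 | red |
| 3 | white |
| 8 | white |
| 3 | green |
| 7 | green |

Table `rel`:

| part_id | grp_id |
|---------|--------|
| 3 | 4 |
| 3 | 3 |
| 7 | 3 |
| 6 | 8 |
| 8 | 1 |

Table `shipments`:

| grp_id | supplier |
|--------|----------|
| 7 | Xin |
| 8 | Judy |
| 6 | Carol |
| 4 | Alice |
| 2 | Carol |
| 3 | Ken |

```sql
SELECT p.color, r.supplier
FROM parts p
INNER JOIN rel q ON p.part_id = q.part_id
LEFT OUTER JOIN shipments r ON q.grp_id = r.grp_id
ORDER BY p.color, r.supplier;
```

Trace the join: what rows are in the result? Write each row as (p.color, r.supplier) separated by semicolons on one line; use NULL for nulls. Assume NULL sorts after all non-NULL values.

Joins associate left-to-right: parts INNER JOIN rel on part_id gives 6 intermediate row(s).
Then LEFT JOIN `shipments r` on grp_id: each of those 6 rows is kept; rows whose q.grp_id has no match in r get NULL for r's columns.

(green, Alice); (green, Ken); (green, Ken); (white, Alice); (white, Ken); (white, NULL)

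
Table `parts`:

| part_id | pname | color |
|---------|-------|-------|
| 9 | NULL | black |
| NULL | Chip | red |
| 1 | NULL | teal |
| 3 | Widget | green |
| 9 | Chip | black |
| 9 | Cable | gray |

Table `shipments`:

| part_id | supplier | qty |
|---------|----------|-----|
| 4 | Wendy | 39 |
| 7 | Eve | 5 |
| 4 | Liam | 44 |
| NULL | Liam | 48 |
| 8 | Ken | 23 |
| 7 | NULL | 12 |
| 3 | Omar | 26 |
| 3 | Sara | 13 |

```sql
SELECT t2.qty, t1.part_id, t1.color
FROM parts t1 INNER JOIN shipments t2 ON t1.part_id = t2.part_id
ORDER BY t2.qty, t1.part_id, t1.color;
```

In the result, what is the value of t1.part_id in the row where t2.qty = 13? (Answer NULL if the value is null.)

3

INNER JOIN keeps only pairs where the ON condition holds.
Matching on t1.part_id = t2.part_id. A NULL in a compared column never satisfies the condition.
Matched pairs: 2.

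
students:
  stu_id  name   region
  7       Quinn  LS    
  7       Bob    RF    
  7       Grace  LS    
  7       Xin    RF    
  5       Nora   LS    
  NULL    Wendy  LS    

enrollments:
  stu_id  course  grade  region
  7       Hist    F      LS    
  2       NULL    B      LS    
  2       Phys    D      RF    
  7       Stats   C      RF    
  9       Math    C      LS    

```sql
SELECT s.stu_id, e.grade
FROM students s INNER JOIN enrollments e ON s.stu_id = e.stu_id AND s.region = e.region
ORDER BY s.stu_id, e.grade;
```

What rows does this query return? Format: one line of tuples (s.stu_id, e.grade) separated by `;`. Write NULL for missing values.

(7, C); (7, C); (7, F); (7, F)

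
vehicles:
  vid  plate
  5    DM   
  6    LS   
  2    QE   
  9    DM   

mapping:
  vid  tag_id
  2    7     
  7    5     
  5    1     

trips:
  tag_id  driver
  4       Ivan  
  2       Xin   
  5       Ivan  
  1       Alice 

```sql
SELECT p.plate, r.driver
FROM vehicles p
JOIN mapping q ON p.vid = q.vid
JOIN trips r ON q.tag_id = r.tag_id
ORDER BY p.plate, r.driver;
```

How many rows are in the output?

Joins associate left-to-right: vehicles INNER JOIN mapping on vid gives 2 intermediate row(s).
Then INNER JOIN `trips r` on tag_id: keep only rows whose q.tag_id appears in r.
Result: 1 row(s).

1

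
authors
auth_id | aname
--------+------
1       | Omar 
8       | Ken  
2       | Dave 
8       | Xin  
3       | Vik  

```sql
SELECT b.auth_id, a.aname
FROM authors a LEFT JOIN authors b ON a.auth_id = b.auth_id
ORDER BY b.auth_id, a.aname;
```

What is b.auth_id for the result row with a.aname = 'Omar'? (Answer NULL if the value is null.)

1

LEFT JOIN keeps every row from `authors a`; unmatched rows get NULL for `authors b`'s columns.
Matching on a.auth_id = b.auth_id.
- a (auth_id=1) pairs with 1 row(s) of b.
- a (auth_id=8) pairs with 2 row(s) of b.
- a (auth_id=2) pairs with 1 row(s) of b.
- a (auth_id=8) pairs with 2 row(s) of b.
- a (auth_id=3) pairs with 1 row(s) of b.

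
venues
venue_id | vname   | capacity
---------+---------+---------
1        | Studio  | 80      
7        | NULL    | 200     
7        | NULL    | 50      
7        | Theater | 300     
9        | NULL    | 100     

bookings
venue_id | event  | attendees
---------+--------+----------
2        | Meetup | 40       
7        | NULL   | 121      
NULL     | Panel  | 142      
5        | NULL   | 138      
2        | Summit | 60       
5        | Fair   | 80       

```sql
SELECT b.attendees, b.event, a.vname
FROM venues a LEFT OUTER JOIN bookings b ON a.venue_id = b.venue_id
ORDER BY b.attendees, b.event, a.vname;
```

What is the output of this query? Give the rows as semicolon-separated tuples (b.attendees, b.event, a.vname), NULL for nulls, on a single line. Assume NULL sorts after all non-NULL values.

LEFT JOIN keeps every row from `venues`; unmatched rows get NULL for `bookings`'s columns.
Matching on a.venue_id = b.venue_id. A NULL in a compared column never satisfies the condition.
Matched pairs: 3; unmatched a rows kept: 2.

(121, NULL, Theater); (121, NULL, NULL); (121, NULL, NULL); (NULL, NULL, Studio); (NULL, NULL, NULL)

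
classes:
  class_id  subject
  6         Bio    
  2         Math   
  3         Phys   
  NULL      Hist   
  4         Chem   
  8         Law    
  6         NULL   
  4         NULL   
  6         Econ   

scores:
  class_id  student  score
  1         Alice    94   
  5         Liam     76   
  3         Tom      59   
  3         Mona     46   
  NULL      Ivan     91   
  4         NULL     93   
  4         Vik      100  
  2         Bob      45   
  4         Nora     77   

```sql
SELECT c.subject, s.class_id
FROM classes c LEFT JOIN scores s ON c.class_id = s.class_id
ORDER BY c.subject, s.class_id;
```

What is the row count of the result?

14

LEFT JOIN keeps every row from `classes`; unmatched rows get NULL for `scores`'s columns.
Matching on c.class_id = s.class_id. A NULL in a compared column never satisfies the condition.
- class_id=6: no s row matches, row kept with s columns NULL.
- class_id=2: 1 matching s row(s), so 1 row(s) emitted.
- class_id=3: 2 matching s row(s), so 2 row(s) emitted.
- class_id=NULL: no s row matches, row kept with s columns NULL.
- class_id=4: 3 matching s row(s), so 3 row(s) emitted.
- class_id=8: no s row matches, row kept with s columns NULL.
- class_id=6: no s row matches, row kept with s columns NULL.
- class_id=4: 3 matching s row(s), so 3 row(s) emitted.
- class_id=6: no s row matches, row kept with s columns NULL.
Total: 9 matched + 5 padded = 14 rows.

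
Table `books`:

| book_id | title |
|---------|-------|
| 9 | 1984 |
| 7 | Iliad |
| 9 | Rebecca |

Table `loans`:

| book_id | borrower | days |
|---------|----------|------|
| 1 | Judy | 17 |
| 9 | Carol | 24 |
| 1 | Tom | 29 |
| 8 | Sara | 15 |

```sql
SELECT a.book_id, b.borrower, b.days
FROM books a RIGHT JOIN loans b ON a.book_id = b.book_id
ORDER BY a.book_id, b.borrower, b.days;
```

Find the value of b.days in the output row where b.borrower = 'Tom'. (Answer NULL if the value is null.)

29

RIGHT JOIN keeps every row from `loans`; unmatched rows get NULL for `books`'s columns.
Matching on a.book_id = b.book_id.
- a row (book_id=9): matches 1 b row(s) → 1 output row(s).
- a row (book_id=7): no match.
- a row (book_id=9): matches 1 b row(s) → 1 output row(s).
- 3 row(s) from b found no a partner → padded with NULL.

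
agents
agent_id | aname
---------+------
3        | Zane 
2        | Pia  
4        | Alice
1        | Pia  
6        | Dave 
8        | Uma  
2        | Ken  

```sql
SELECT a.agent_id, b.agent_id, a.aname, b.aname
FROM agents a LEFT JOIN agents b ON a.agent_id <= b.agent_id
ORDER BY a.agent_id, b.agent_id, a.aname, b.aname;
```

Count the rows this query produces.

29

LEFT JOIN keeps every row from `agents a`; unmatched rows get NULL for `agents b`'s columns.
Matching on a.agent_id <= b.agent_id.
Matched pairs: 29; unmatched a rows kept: 0.
Total: 29 rows.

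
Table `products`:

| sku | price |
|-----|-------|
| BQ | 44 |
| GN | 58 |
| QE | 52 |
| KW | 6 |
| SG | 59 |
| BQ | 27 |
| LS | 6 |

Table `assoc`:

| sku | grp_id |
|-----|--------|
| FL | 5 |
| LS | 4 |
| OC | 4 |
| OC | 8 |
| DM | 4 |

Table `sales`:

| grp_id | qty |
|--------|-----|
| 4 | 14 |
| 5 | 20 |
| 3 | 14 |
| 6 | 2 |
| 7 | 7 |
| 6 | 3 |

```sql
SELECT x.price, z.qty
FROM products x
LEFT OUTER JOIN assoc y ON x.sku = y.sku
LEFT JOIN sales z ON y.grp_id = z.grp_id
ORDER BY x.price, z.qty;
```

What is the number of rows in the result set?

7

Step 1 — x LEFT JOIN y on sku → 7 row(s).
Then LEFT JOIN `sales z` on grp_id: each of those 7 rows is kept; rows whose y.grp_id has no match in z get NULL for z's columns.
Result: 7 row(s).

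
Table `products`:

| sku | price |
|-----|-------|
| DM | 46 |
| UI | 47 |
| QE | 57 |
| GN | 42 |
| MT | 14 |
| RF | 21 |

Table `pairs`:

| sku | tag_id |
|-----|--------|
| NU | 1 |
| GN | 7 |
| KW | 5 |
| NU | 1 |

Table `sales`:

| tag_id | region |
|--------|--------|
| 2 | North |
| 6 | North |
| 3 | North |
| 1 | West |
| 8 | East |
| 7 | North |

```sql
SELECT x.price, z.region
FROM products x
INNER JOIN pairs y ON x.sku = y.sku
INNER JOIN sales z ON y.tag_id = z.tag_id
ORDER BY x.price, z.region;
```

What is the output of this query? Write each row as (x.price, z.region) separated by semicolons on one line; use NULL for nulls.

Joins associate left-to-right: products INNER JOIN pairs on sku gives 1 intermediate row(s).
Then INNER JOIN `sales z` on tag_id: keep only rows whose y.tag_id appears in z.

(42, North)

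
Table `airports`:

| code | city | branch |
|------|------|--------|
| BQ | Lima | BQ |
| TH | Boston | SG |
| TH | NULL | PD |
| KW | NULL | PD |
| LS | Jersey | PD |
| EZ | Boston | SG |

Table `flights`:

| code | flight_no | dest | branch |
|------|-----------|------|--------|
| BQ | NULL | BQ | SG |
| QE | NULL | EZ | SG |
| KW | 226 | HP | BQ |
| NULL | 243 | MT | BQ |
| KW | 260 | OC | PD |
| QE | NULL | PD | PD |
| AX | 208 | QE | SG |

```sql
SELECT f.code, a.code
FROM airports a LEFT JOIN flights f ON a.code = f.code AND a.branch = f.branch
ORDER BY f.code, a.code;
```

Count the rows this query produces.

6

LEFT JOIN keeps every row from `airports`; unmatched rows get NULL for `flights`'s columns.
Matching on a.code = f.code AND a.branch = f.branch. A NULL in a compared column never satisfies the condition.
Matched pairs: 1; unmatched a rows kept: 5.
Total: 1 matched + 5 padded = 6 rows.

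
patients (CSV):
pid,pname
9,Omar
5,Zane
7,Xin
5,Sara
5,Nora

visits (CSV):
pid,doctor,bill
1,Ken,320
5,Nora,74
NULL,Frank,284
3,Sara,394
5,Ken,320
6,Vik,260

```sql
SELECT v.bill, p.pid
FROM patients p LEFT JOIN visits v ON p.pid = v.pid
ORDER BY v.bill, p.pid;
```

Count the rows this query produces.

8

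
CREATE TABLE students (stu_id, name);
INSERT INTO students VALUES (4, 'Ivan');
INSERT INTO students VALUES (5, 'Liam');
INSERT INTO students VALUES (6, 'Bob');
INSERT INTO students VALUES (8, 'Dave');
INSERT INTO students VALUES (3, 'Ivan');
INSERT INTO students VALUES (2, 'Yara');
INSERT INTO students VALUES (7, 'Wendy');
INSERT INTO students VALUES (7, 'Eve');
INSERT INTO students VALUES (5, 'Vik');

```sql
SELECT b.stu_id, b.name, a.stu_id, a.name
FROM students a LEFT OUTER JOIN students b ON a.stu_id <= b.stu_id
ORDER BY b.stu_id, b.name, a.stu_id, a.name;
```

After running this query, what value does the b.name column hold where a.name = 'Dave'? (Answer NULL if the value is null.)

Dave

LEFT JOIN keeps every row from `students a`; unmatched rows get NULL for `students b`'s columns.
Matching on a.stu_id <= b.stu_id.
- stu_id=4: 7 matching b row(s), so 7 row(s) emitted.
- stu_id=5: 6 matching b row(s), so 6 row(s) emitted.
- stu_id=6: 4 matching b row(s), so 4 row(s) emitted.
- stu_id=8: 1 matching b row(s), so 1 row(s) emitted.
- stu_id=3: 8 matching b row(s), so 8 row(s) emitted.
- stu_id=2: 9 matching b row(s), so 9 row(s) emitted.
- stu_id=7: 3 matching b row(s), so 3 row(s) emitted.
- stu_id=7: 3 matching b row(s), so 3 row(s) emitted.
- stu_id=5: 6 matching b row(s), so 6 row(s) emitted.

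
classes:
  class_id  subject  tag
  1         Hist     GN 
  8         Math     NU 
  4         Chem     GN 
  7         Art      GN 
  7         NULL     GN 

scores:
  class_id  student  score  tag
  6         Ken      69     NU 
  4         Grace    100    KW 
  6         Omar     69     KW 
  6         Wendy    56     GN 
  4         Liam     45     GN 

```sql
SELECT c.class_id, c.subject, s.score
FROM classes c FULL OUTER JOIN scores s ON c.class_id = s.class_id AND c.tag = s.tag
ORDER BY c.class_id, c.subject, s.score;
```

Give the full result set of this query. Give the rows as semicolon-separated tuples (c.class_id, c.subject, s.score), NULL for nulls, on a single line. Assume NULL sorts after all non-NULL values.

(1, Hist, NULL); (4, Chem, 45); (7, Art, NULL); (7, NULL, NULL); (8, Math, NULL); (NULL, NULL, 56); (NULL, NULL, 69); (NULL, NULL, 69); (NULL, NULL, 100)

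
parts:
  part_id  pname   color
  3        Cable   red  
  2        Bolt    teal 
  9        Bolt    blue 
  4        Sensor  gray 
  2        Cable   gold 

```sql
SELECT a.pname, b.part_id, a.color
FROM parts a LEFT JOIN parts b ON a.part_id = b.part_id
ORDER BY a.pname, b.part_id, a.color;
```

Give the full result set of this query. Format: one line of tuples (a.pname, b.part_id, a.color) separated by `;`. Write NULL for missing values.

(Bolt, 2, teal); (Bolt, 2, teal); (Bolt, 9, blue); (Cable, 2, gold); (Cable, 2, gold); (Cable, 3, red); (Sensor, 4, gray)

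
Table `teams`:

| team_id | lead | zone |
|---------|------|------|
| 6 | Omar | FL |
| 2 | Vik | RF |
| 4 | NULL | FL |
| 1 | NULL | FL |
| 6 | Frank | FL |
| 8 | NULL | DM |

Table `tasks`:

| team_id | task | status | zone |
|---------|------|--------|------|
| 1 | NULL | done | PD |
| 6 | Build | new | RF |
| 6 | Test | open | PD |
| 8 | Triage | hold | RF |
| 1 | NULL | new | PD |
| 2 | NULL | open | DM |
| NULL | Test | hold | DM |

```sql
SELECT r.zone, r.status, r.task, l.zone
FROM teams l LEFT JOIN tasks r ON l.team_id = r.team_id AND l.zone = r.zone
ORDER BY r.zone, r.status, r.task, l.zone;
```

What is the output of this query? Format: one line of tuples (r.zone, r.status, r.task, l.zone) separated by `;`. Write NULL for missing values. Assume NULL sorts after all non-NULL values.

(NULL, NULL, NULL, DM); (NULL, NULL, NULL, FL); (NULL, NULL, NULL, FL); (NULL, NULL, NULL, FL); (NULL, NULL, NULL, FL); (NULL, NULL, NULL, RF)

LEFT JOIN keeps every row from `teams`; unmatched rows get NULL for `tasks`'s columns.
Matching on l.team_id = r.team_id AND l.zone = r.zone. A NULL in a compared column never satisfies the condition.
- l (team_id=6, zone=FL) has no partner → padded with NULL.
- l (team_id=2, zone=RF) has no partner → padded with NULL.
- l (team_id=4, zone=FL) has no partner → padded with NULL.
- l (team_id=1, zone=FL) has no partner → padded with NULL.
- l (team_id=6, zone=FL) has no partner → padded with NULL.
- l (team_id=8, zone=DM) has no partner → padded with NULL.
After projecting and ordering:
r.zone | r.status | r.task | l.zone
NULL | NULL | NULL | DM
NULL | NULL | NULL | FL
NULL | NULL | NULL | FL
NULL | NULL | NULL | FL
NULL | NULL | NULL | FL
NULL | NULL | NULL | RF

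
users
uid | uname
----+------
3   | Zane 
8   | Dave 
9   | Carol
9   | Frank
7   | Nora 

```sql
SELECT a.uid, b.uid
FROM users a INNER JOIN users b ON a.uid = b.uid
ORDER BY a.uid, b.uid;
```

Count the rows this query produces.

7

INNER JOIN keeps only pairs where the ON condition holds.
Matching on a.uid = b.uid.
Matched pairs: 7.
Total: 7 rows.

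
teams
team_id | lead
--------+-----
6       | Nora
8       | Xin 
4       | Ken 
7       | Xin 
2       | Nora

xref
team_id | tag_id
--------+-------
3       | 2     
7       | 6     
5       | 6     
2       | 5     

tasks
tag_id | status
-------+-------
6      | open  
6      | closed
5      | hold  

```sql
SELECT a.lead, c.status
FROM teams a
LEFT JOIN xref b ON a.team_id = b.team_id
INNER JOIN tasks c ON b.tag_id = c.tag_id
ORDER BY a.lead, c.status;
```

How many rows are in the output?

Step 1 — a LEFT JOIN b on team_id → 5 row(s).
Then INNER JOIN `tasks c` on tag_id: keep only rows whose b.tag_id appears in c.
Result: 3 row(s).

3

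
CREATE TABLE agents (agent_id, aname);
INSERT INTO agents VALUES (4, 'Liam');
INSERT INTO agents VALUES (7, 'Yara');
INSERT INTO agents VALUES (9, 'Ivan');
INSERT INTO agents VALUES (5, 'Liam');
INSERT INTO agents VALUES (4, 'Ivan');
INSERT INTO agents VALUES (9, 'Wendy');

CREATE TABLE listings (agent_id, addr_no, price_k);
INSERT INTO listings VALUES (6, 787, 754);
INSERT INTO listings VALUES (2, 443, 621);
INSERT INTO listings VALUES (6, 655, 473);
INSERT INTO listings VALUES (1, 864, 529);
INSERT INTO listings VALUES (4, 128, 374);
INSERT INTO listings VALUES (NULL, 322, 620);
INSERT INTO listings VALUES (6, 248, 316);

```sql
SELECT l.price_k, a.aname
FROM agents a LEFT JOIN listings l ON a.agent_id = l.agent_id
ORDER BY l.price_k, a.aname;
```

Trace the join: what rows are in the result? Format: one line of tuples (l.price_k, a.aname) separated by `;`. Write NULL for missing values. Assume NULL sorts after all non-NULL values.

LEFT JOIN keeps every row from `agents`; unmatched rows get NULL for `listings`'s columns.
Matching on a.agent_id = l.agent_id. A NULL in a compared column never satisfies the condition.
- agent_id=4: 1 matching l row(s), so 1 row(s) emitted.
- agent_id=7: no l row matches, row kept with l columns NULL.
- agent_id=9: no l row matches, row kept with l columns NULL.
- agent_id=5: no l row matches, row kept with l columns NULL.
- agent_id=4: 1 matching l row(s), so 1 row(s) emitted.
- agent_id=9: no l row matches, row kept with l columns NULL.
After projecting and ordering:
l.price_k | a.aname
374 | Ivan
374 | Liam
NULL | Ivan
NULL | Liam
NULL | Wendy
NULL | Yara

(374, Ivan); (374, Liam); (NULL, Ivan); (NULL, Liam); (NULL, Wendy); (NULL, Yara)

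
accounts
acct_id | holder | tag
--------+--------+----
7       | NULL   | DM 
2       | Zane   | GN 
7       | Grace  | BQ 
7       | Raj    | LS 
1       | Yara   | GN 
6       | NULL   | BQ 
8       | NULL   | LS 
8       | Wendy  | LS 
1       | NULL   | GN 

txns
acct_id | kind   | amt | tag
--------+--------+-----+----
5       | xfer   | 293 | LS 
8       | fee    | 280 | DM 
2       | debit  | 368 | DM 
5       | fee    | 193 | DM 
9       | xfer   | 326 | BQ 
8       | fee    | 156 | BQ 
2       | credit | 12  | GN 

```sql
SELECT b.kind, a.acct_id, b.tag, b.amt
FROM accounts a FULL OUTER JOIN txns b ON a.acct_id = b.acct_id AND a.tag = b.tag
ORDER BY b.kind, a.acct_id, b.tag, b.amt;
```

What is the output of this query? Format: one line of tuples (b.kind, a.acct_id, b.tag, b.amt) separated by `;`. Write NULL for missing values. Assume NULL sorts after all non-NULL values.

FULL OUTER JOIN keeps every row from both sides; unmatched rows get NULL for the other side's columns.
Matching on a.acct_id = b.acct_id AND a.tag = b.tag.
- a row (acct_id=7, tag=DM): no match → kept, b columns NULL.
- a row (acct_id=2, tag=GN): matches 1 b row(s) → 1 output row(s).
- a row (acct_id=7, tag=BQ): no match → kept, b columns NULL.
- a row (acct_id=7, tag=LS): no match → kept, b columns NULL.
- a row (acct_id=1, tag=GN): no match → kept, b columns NULL.
- a row (acct_id=6, tag=BQ): no match → kept, b columns NULL.
- a row (acct_id=8, tag=LS): no match → kept, b columns NULL.
- a row (acct_id=8, tag=LS): no match → kept, b columns NULL.
- a row (acct_id=1, tag=GN): no match → kept, b columns NULL.
- 6 row(s) from b found no a partner → padded with NULL.

(credit, 2, GN, 12); (debit, NULL, DM, 368); (fee, NULL, BQ, 156); (fee, NULL, DM, 193); (fee, NULL, DM, 280); (xfer, NULL, BQ, 326); (xfer, NULL, LS, 293); (NULL, 1, NULL, NULL); (NULL, 1, NULL, NULL); (NULL, 6, NULL, NULL); (NULL, 7, NULL, NULL); (NULL, 7, NULL, NULL); (NULL, 7, NULL, NULL); (NULL, 8, NULL, NULL); (NULL, 8, NULL, NULL)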